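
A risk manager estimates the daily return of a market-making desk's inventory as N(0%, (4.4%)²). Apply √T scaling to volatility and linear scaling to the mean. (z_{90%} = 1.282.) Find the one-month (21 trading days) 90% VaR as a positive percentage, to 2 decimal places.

25.85%

σ_{21d} = 4.4% × √21 = 20.163%.
VaR = 1.282 × 20.163% = 25.849%.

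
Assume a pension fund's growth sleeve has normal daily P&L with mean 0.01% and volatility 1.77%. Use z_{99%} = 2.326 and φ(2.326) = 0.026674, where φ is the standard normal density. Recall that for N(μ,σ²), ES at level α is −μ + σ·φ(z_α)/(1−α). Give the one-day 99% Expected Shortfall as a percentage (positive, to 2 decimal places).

4.71%

Tail multiplier: φ(z)/(1−α) = 0.026674 / 0.01 = 2.667.
ES = −(0.01%) + 1.77% × 2.667 = 4.711%.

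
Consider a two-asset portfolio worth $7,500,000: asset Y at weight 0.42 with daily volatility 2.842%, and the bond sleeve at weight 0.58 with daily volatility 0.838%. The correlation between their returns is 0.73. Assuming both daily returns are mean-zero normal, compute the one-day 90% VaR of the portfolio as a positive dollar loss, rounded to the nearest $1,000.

$152,000

σ_p² = 0.42²·2.842² + 0.58²·0.838² + 2·0.73·0.42·0.58·2.842·0.838 = 2.5080 (%²).
σ_p = √2.5080 = 1.584%.
At 90%, z = 1.282.
VaR = 1.282 × 1.584% = 2.031%; on $7,500,000 that is $152,325.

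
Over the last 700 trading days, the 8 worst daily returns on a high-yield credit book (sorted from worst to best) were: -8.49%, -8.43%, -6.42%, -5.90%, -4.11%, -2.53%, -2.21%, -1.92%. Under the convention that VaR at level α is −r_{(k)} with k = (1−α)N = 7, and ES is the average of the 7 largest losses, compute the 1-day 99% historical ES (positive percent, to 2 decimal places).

5.44%

The 7 worst returns sum to -38.09%.
ES = −(-38.09%) / 7 = 5.4414…% ≈ 5.44%.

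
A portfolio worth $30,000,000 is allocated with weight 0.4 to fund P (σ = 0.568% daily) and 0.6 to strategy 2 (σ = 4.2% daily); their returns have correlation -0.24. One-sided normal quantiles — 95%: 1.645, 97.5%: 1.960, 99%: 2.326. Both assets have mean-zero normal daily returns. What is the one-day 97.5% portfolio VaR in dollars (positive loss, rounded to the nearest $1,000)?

$1,455,000

σ_p² = 0.4²·0.568² + 0.6²·4.2² + 2·-0.24·0.4·0.6·0.568·4.2 = 6.1272 (%²).
σ_p = √6.1272 = 2.475%.
VaR = 1.960 × 2.475% = 4.851%; on $30,000,000 that is $1,455,300.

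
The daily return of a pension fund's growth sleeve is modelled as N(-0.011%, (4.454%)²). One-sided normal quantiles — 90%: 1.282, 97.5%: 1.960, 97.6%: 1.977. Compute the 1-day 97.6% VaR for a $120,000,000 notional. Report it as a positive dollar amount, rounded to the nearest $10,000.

VaR = −μ + z·σ = −(-0.011%) + 1.977 × 4.454% = 8.817%.
On $120,000,000: 0.08817 × $120,000,000 = $10,580,400.

$10,580,000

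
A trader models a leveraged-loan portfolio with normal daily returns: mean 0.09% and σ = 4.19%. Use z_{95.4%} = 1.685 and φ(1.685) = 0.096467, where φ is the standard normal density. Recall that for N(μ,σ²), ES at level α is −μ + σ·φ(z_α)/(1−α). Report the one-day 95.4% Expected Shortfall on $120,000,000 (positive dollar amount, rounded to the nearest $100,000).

Tail multiplier: φ(z)/(1−α) = 0.096467 / 0.046 = 2.097.
ES = −(0.09%) + 4.19% × 2.097 = 8.696%.
On $120,000,000: 0.08696 × $120,000,000 = $10,435,200.

$10,400,000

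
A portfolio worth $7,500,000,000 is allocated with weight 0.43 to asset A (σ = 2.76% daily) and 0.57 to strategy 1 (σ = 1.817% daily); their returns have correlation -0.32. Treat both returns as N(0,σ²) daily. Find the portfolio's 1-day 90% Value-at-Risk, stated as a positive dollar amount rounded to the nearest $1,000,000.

σ_p² = 0.43²·2.76² + 0.57²·1.817² + 2·-0.32·0.43·0.57·2.76·1.817 = 1.6945 (%²).
σ_p = √1.6945 = 1.302%.
At 90%, z = 1.282.
VaR = 1.282 × 1.302% = 1.669%; on $7,500,000,000 that is $125,175,000.

$125,000,000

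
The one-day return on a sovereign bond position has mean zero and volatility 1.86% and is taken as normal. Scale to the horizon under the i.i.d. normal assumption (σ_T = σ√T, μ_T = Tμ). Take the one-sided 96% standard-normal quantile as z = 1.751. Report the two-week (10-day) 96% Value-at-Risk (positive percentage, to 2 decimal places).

σ_{10d} = 1.86% × √10 = 5.882%.
VaR = 1.751 × 5.882% = 10.299%.

10.30%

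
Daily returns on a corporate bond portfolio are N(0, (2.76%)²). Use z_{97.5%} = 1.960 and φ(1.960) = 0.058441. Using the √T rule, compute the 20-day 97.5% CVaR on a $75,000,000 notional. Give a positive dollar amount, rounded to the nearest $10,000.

$21,640,000

σ_{20d} = 2.76% × √20 = 12.343%.
ES multiplier = φ(z)/(1−α) = 0.058441/0.025 = 2.338.
ES = 12.343% × 2.338 = 28.858%; on $75,000,000: $21,643,500.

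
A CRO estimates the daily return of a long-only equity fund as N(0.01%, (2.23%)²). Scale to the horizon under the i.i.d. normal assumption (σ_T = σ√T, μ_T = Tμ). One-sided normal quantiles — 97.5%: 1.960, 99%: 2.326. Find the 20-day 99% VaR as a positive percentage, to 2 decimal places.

σ_{20d} = 2.23% × √20 = 9.973%; μ_{20d} = 20 × 0.01% = 0.200%.
VaR = −(0.200%) + 2.326 × 9.973% = 22.997%.

23.00%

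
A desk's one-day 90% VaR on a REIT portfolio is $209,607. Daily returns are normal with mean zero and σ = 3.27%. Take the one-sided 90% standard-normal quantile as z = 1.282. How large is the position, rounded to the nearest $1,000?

$5,000,000

VaR as a fraction of value: z·σ = 1.282 × 3.27% = 4.19214%.
Position = $209,607 / 0.0419214 = $5,000,000.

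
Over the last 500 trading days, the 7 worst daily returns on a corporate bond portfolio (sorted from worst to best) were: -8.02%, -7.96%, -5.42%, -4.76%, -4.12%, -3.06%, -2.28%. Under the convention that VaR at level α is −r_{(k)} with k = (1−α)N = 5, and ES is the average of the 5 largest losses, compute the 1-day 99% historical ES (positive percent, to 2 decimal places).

The 5 worst returns sum to -30.28%.
ES = −(-30.28%) / 5 = 6.056% ≈ 6.06%.

6.06%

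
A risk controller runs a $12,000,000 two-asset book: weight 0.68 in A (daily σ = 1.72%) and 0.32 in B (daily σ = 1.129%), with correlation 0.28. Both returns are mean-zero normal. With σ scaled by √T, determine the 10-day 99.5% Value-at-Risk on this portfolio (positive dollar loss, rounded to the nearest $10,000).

σ_p = √(0.68²·1.72² + 0.32²·1.129² + 2·0.28·0.68·0.32·1.72·1.129) = 1.317%.
σ_{10d} = 1.317% × √10 = 4.165%.
z(99.5%) = 2.576.
VaR = 2.576 × 4.165% = 10.729%; on $12,000,000 that is $1,287,480.

$1,290,000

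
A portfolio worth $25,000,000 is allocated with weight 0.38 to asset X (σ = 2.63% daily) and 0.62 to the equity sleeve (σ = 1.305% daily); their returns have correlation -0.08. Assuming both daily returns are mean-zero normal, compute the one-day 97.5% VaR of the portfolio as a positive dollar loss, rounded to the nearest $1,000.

$605,000

σ_p² = 0.38²·2.63² + 0.62²·1.305² + 2·-0.08·0.38·0.62·2.63·1.305 = 1.5241 (%²).
σ_p = √1.5241 = 1.235%.
At 97.5%, z = 1.960.
VaR = 1.960 × 1.235% = 2.421%; on $25,000,000 that is $605,250.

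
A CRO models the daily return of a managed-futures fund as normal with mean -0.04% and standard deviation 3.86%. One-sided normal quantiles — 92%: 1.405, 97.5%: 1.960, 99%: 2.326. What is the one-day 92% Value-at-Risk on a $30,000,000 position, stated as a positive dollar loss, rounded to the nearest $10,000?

$1,640,000

VaR = −μ + z·σ = −(-0.04%) + 1.405 × 3.86% = 5.463%.
On $30,000,000: 0.05463 × $30,000,000 = $1,638,900.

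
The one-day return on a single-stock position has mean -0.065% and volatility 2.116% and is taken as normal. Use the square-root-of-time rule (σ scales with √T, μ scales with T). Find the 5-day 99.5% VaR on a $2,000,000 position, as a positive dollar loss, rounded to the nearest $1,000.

$250,000

At 99.5%, z = 2.576.
σ_{5d} = 2.116% × √5 = 4.732%; μ_{5d} = 5 × -0.065% = -0.325%.
VaR = −(-0.325%) + 2.576 × 4.732% = 12.515%.
On $2,000,000: 0.12515 × $2,000,000 = $250,300.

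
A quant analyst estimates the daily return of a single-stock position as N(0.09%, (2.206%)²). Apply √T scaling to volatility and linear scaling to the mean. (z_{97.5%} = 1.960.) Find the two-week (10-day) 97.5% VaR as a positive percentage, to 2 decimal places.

σ_{10d} = 2.206% × √10 = 6.976%; μ_{10d} = 10 × 0.09% = 0.900%.
VaR = −(0.900%) + 1.960 × 6.976% = 12.773%.

12.77%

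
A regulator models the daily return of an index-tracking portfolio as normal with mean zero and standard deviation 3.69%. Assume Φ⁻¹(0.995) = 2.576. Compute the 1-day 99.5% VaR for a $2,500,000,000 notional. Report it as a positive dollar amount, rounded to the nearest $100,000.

VaR = z·σ = 2.576 × 3.69% = 9.505%.
On $2,500,000,000: 0.09505 × $2,500,000,000 = $237,625,000.

$237,600,000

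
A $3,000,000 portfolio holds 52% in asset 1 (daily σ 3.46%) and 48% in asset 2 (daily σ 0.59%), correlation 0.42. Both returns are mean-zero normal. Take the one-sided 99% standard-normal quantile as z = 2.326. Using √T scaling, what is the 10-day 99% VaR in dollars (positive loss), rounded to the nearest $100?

σ_p = √(0.52²·3.46² + 0.48²·0.59² + 2·0.42·0.52·0.48·3.46·0.59) = 1.935%.
σ_{10d} = 1.935% × √10 = 6.119%.
VaR = 2.326 × 6.119% = 14.233%; on $3,000,000 that is $426,990.

$427,000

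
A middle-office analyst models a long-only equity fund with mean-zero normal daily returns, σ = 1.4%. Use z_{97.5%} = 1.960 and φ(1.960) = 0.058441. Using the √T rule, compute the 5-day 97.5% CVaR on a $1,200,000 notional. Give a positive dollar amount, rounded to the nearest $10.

σ_{5d} = 1.4% × √5 = 3.130%.
ES multiplier = φ(z)/(1−α) = 0.058441/0.025 = 2.338.
ES = 3.130% × 2.338 = 7.318%; on $1,200,000: $87,816.

$87,820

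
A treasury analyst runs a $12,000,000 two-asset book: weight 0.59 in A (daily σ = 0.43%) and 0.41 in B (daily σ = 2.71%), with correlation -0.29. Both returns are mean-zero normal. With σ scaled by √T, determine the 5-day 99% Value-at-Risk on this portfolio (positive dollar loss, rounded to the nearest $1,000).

σ_p = √(0.59²·0.43² + 0.41²·2.71² + 2·-0.29·0.59·0.41·0.43·2.71) = 1.066%.
σ_{5d} = 1.066% × √5 = 2.384%.
z(99%) = 2.326.
VaR = 2.326 × 2.384% = 5.545%; on $12,000,000 that is $665,400.

$665,000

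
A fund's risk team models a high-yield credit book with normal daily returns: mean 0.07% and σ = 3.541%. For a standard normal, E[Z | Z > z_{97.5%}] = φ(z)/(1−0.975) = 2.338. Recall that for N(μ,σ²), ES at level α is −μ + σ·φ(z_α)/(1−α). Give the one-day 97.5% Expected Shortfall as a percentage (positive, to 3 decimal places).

8.209%

ES = −(0.07%) + 3.541% × 2.338 = 8.209%.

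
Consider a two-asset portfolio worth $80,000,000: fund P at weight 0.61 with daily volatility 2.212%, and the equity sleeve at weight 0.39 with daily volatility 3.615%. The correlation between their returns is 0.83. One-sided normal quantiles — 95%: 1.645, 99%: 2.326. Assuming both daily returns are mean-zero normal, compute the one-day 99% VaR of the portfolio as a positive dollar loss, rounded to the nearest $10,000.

σ_p² = 0.61²·2.212² + 0.39²·3.615² + 2·0.83·0.61·0.39·2.212·3.615 = 6.9662 (%²).
σ_p = √6.9662 = 2.639%.
VaR = 2.326 × 2.639% = 6.138%; on $80,000,000 that is $4,910,400.

$4,910,000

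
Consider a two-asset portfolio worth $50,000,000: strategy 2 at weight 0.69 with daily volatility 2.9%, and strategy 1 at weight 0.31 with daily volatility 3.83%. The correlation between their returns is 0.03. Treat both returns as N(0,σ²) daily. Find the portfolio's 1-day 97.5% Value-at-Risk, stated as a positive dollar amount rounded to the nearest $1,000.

σ_p² = 0.69²·2.9² + 0.31²·3.83² + 2·0.03·0.69·0.31·2.9·3.83 = 5.5562 (%²).
σ_p = √5.5562 = 2.357%.
At 97.5%, z = 1.960.
VaR = 1.960 × 2.357% = 4.620%; on $50,000,000 that is $2,310,000.

$2,310,000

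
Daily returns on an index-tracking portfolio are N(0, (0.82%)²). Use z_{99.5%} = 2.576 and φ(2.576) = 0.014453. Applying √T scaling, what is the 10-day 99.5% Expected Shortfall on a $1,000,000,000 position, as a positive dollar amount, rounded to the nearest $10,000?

$74,960,000

σ_{10d} = 0.82% × √10 = 2.593%.
ES multiplier = φ(z)/(1−α) = 0.014453/0.005 = 2.891.
ES = 2.593% × 2.891 = 7.496%; on $1,000,000,000: $74,960,000.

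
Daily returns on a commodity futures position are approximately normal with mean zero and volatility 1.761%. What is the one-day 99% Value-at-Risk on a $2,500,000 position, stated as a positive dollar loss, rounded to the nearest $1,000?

At 99% one-sided, z = 2.326.
VaR = z·σ = 2.326 × 1.761% = 4.096%.
On $2,500,000: 0.04096 × $2,500,000 = $102,400.

$102,000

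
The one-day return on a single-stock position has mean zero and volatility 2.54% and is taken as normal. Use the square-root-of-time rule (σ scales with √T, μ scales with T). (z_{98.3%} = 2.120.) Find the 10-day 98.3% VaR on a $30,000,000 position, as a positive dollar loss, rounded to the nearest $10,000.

$5,110,000

σ_{10d} = 2.54% × √10 = 8.032%.
VaR = 2.120 × 8.032% = 17.028%.
On $30,000,000: 0.17028 × $30,000,000 = $5,108,400.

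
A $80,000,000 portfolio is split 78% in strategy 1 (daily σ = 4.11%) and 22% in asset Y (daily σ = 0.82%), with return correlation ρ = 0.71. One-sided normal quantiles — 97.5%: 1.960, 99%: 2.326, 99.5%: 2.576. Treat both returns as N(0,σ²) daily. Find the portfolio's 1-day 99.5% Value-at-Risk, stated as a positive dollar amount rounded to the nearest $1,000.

$6,875,000

σ_p² = 0.78²·4.11² + 0.22²·0.82² + 2·0.71·0.78·0.22·4.11·0.82 = 11.1309 (%²).
σ_p = √11.1309 = 3.336%.
VaR = 2.576 × 3.336% = 8.594%; on $80,000,000 that is $6,875,200.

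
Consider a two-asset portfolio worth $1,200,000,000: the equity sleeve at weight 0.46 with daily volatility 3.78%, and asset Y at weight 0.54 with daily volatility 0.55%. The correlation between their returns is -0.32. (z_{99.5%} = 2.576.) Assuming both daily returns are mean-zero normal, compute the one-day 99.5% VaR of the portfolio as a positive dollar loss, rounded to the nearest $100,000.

$51,600,000

σ_p² = 0.46²·3.78² + 0.54²·0.55² + 2·-0.32·0.46·0.54·3.78·0.55 = 2.7811 (%²).
σ_p = √2.7811 = 1.668%.
VaR = 2.576 × 1.668% = 4.297%; on $1,200,000,000 that is $51,564,000.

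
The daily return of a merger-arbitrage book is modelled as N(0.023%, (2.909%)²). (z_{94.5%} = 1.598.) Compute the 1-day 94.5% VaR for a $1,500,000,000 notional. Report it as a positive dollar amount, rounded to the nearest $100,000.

VaR = −μ + z·σ = −(0.023%) + 1.598 × 2.909% = 4.626%.
On $1,500,000,000: 0.04626 × $1,500,000,000 = $69,390,000.

$69,400,000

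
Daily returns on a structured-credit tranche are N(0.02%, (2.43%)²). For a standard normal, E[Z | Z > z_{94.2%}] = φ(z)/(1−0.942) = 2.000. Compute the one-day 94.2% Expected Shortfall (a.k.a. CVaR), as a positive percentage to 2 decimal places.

ES = −(0.02%) + 2.43% × 2.000 = 4.840%.

4.84%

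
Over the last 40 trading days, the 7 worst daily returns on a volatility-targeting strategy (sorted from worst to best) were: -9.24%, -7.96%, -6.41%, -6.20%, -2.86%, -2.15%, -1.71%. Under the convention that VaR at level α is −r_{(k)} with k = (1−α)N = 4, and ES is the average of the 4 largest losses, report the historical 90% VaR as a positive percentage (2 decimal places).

6.20%

k = 4; the 4th lowest return is -6.20%, so VaR = 6.20%.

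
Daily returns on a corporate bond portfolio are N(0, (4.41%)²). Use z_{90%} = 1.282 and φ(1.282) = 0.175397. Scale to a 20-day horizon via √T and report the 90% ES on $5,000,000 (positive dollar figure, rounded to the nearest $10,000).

$1,730,000

σ_{20d} = 4.41% × √20 = 19.722%.
ES multiplier = φ(z)/(1−α) = 0.175397/0.1 = 1.754.
ES = 19.722% × 1.754 = 34.592%; on $5,000,000: $1,729,600.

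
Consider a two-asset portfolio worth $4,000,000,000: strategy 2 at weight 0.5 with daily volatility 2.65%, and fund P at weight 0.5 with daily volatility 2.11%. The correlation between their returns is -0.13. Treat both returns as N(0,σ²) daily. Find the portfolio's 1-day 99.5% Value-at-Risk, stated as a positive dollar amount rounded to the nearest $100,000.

σ_p² = 0.5²·2.65² + 0.5²·2.11² + 2·-0.13·0.5·0.5·2.65·2.11 = 2.5052 (%²).
σ_p = √2.5052 = 1.583%.
At 99.5%, z = 2.576.
VaR = 2.576 × 1.583% = 4.078%; on $4,000,000,000 that is $163,120,000.

$163,100,000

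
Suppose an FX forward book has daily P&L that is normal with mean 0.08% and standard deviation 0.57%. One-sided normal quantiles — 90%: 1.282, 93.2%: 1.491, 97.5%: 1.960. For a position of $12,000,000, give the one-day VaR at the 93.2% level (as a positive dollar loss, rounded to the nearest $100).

VaR = −μ + z·σ = −(0.08%) + 1.491 × 0.57% = 0.770%.
On $12,000,000: 0.00770 × $12,000,000 = $92,400.

$92,400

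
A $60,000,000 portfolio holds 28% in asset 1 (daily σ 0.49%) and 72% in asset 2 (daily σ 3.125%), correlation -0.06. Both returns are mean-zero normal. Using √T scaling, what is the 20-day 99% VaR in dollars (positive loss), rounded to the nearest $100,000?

$14,000,000

σ_p = √(0.28²·0.49² + 0.72²·3.125² + 2·-0.06·0.28·0.72·0.49·3.125) = 2.246%.
σ_{20d} = 2.246% × √20 = 10.044%.
z(99%) = 2.326.
VaR = 2.326 × 10.044% = 23.362%; on $60,000,000 that is $14,017,200.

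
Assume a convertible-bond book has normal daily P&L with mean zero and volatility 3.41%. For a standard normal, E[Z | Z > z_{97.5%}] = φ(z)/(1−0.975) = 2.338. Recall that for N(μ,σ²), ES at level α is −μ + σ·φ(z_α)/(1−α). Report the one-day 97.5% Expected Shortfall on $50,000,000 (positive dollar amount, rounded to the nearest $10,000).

$3,990,000

ES = 3.41% × 2.338 = 7.973%.
On $50,000,000: 0.07973 × $50,000,000 = $3,986,500.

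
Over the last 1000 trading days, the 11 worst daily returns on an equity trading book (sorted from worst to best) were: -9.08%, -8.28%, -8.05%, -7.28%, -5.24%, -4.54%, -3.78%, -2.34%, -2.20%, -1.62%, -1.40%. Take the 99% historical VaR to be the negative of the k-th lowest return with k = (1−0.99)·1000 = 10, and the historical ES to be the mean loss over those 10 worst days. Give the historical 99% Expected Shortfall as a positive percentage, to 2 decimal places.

The 10 worst returns sum to -52.41%.
ES = −(-52.41%) / 10 = 5.241% ≈ 5.24%.

5.24%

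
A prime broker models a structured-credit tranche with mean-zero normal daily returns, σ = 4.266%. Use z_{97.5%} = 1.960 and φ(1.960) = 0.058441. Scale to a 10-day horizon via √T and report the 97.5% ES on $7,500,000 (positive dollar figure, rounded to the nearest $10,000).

$2,370,000

σ_{10d} = 4.266% × √10 = 13.490%.
ES multiplier = φ(z)/(1−α) = 0.058441/0.025 = 2.338.
ES = 13.490% × 2.338 = 31.540%; on $7,500,000: $2,365,500.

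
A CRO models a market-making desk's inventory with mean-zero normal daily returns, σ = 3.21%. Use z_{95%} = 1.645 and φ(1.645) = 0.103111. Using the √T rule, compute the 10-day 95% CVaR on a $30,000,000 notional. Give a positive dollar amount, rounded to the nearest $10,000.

$6,280,000

σ_{10d} = 3.21% × √10 = 10.151%.
ES multiplier = φ(z)/(1−α) = 0.103111/0.05 = 2.062.
ES = 10.151% × 2.062 = 20.931%; on $30,000,000: $6,279,300.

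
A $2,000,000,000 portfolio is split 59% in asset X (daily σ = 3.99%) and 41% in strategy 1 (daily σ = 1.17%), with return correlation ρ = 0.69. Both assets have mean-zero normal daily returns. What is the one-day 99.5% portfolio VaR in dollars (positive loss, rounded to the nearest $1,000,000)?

$139,000,000

σ_p² = 0.59²·3.99² + 0.41²·1.17² + 2·0.69·0.59·0.41·3.99·1.17 = 7.3303 (%²).
σ_p = √7.3303 = 2.707%.
At 99.5%, z = 2.576.
VaR = 2.576 × 2.707% = 6.973%; on $2,000,000,000 that is $139,460,000.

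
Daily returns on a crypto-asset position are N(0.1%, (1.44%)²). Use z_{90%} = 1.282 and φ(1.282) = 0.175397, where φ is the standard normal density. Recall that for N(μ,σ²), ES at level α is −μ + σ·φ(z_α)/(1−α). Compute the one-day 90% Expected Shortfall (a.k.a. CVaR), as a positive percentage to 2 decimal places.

2.43%

Tail multiplier: φ(z)/(1−α) = 0.175397 / 0.1 = 1.754.
ES = −(0.1%) + 1.44% × 1.754 = 2.426%.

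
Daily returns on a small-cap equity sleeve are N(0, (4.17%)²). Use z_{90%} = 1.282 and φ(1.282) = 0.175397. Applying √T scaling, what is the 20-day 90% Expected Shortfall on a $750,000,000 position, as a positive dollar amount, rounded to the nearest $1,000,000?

σ_{20d} = 4.17% × √20 = 18.649%.
ES multiplier = φ(z)/(1−α) = 0.175397/0.1 = 1.754.
ES = 18.649% × 1.754 = 32.710%; on $750,000,000: $245,325,000.

$245,000,000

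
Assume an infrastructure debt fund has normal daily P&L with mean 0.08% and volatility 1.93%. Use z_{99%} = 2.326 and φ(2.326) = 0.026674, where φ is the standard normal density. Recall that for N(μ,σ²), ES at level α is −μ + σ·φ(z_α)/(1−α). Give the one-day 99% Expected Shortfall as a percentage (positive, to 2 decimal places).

5.07%

Tail multiplier: φ(z)/(1−α) = 0.026674 / 0.01 = 2.667.
ES = −(0.08%) + 1.93% × 2.667 = 5.067%.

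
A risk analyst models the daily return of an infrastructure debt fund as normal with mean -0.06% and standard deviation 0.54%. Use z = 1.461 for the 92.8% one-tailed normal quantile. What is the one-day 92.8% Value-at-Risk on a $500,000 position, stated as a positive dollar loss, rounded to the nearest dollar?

VaR = −μ + z·σ = −(-0.06%) + 1.461 × 0.54% = 0.849%.
On $500,000: 0.00849 × $500,000 = $4,245.

$4,245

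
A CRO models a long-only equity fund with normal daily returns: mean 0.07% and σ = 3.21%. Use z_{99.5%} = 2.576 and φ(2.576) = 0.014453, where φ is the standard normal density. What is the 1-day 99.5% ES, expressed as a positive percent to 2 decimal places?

9.21%

Tail multiplier: φ(z)/(1−α) = 0.014453 / 0.005 = 2.891.
ES = −(0.07%) + 3.21% × 2.891 = 9.210%.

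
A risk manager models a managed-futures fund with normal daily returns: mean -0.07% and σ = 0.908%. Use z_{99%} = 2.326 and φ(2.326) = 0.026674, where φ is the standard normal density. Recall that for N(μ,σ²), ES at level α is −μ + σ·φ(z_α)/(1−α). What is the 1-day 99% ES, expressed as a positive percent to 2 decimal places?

Tail multiplier: φ(z)/(1−α) = 0.026674 / 0.01 = 2.667.
ES = −(-0.07%) + 0.908% × 2.667 = 2.492%.

2.49%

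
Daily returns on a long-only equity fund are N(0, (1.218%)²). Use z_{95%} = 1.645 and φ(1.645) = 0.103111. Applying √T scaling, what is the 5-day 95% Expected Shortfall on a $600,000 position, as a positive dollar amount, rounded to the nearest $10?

σ_{5d} = 1.218% × √5 = 2.724%.
ES multiplier = φ(z)/(1−α) = 0.103111/0.05 = 2.062.
ES = 2.724% × 2.062 = 5.617%; on $600,000: $33,702.

$33,700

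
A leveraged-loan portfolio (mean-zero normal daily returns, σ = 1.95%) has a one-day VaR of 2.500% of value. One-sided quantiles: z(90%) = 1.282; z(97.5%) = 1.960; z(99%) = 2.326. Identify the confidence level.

Implied z = VaR/σ = 2.500 / 1.95 = 1.282.
This matches z(90%) = 1.282.

90%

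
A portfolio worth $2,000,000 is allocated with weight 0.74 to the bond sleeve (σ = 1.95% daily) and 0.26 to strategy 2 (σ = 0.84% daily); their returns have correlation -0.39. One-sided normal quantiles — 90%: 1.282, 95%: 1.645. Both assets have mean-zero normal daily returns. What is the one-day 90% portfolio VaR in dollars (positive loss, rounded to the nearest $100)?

σ_p² = 0.74²·1.95² + 0.26²·0.84² + 2·-0.39·0.74·0.26·1.95·0.84 = 1.8841 (%²).
σ_p = √1.8841 = 1.373%.
VaR = 1.282 × 1.373% = 1.760%; on $2,000,000 that is $35,200.

$35,200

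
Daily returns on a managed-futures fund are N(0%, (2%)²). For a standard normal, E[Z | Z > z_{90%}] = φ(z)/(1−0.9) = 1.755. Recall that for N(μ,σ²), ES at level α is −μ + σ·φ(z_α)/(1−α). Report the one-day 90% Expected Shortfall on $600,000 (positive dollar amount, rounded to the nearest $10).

$21,060

ES = 2% × 1.755 = 3.510%.
On $600,000: 0.03510 × $600,000 = $21,060.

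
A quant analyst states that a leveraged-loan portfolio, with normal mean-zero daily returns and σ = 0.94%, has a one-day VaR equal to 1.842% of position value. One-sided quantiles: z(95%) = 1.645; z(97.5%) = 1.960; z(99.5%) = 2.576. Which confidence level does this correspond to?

Implied z = VaR/σ = 1.842 / 0.94 = 1.960.
This matches z(97.5%) = 1.960.

97.5%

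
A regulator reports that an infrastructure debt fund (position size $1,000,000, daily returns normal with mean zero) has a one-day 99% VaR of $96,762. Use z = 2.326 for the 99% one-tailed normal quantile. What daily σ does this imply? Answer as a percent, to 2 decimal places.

4.16%

VaR as a fraction: $96,762 / $1,000,000 = 9.676%.
σ = VaR / z = 9.676% / 2.326 = 4.160%.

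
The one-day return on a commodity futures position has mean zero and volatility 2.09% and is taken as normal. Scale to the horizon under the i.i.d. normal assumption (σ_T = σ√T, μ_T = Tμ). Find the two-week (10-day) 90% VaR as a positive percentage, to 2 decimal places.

8.47%

At 90%, z = 1.282.
σ_{10d} = 2.09% × √10 = 6.609%.
VaR = 1.282 × 6.609% = 8.473%.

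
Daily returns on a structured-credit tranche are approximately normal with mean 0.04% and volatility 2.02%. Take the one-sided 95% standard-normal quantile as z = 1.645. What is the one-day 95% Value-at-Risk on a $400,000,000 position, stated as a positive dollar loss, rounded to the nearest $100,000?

$13,100,000

VaR = −μ + z·σ = −(0.04%) + 1.645 × 2.02% = 3.283%.
On $400,000,000: 0.03283 × $400,000,000 = $13,132,000.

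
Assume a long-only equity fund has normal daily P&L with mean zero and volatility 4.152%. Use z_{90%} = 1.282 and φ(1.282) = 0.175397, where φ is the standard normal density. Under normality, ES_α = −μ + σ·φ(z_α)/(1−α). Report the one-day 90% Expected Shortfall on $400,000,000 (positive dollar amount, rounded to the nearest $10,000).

Tail multiplier: φ(z)/(1−α) = 0.175397 / 0.1 = 1.754.
ES = 4.152% × 1.754 = 7.283%.
On $400,000,000: 0.07283 × $400,000,000 = $29,132,000.

$29,130,000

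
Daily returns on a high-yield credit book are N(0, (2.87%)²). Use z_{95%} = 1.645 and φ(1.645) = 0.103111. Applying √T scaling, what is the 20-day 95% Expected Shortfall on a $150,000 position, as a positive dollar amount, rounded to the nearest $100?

$39,700

σ_{20d} = 2.87% × √20 = 12.835%.
ES multiplier = φ(z)/(1−α) = 0.103111/0.05 = 2.062.
ES = 12.835% × 2.062 = 26.466%; on $150,000: $39,699.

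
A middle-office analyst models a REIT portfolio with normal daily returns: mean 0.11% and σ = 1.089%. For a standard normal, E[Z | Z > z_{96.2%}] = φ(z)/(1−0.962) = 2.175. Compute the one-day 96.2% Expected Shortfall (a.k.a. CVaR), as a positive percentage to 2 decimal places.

2.26%

ES = −(0.11%) + 1.089% × 2.175 = 2.259%.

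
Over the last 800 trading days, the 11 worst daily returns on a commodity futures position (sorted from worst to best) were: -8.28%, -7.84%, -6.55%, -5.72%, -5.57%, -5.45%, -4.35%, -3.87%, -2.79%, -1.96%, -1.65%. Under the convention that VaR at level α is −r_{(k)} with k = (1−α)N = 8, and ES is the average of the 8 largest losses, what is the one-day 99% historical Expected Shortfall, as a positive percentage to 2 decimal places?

5.95%

The 8 worst returns sum to -47.63%.
ES = −(-47.63%) / 8 = 5.95375% ≈ 5.95%.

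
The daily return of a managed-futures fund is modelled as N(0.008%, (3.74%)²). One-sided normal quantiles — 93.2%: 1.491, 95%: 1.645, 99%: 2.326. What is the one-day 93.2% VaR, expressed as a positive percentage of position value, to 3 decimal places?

5.568%

VaR = −μ + z·σ = −(0.008%) + 1.491 × 3.74% = 5.568%.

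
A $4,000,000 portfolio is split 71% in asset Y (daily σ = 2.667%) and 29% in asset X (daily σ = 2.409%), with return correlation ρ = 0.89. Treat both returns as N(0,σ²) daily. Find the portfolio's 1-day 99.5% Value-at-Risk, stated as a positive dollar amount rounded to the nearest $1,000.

σ_p² = 0.71²·2.667² + 0.29²·2.409² + 2·0.89·0.71·0.29·2.667·2.409 = 6.4284 (%²).
σ_p = √6.4284 = 2.535%.
At 99.5%, z = 2.576.
VaR = 2.576 × 2.535% = 6.530%; on $4,000,000 that is $261,200.

$261,000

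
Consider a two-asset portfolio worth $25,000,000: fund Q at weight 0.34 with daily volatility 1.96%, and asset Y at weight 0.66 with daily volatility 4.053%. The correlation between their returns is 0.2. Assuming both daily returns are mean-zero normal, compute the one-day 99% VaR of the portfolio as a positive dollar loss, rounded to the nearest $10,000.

σ_p² = 0.34²·1.96² + 0.66²·4.053² + 2·0.2·0.34·0.66·1.96·4.053 = 8.3126 (%²).
σ_p = √8.3126 = 2.883%.
At 99%, z = 2.326.
VaR = 2.326 × 2.883% = 6.706%; on $25,000,000 that is $1,676,500.

$1,680,000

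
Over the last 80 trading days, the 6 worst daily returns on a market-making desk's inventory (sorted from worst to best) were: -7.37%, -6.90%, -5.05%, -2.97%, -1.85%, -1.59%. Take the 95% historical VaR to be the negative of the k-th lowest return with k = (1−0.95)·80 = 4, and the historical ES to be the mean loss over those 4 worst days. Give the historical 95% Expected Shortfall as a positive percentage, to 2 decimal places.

5.57%

The 4 worst returns sum to -22.29%.
ES = −(-22.29%) / 4 = 5.5725% ≈ 5.57%.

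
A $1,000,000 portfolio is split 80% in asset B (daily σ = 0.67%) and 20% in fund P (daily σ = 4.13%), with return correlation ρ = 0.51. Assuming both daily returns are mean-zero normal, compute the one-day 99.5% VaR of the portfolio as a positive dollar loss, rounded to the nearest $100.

$30,700

σ_p² = 0.8²·0.67² + 0.2²·4.13² + 2·0.51·0.8·0.2·0.67·4.13 = 1.4212 (%²).
σ_p = √1.4212 = 1.192%.
At 99.5%, z = 2.576.
VaR = 2.576 × 1.192% = 3.071%; on $1,000,000 that is $30,710.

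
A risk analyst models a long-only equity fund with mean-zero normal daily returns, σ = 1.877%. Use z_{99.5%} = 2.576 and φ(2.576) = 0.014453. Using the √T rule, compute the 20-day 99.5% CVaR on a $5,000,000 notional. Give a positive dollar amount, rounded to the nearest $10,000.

σ_{20d} = 1.877% × √20 = 8.394%.
ES multiplier = φ(z)/(1−α) = 0.014453/0.005 = 2.891.
ES = 8.394% × 2.891 = 24.267%; on $5,000,000: $1,213,350.

$1,210,000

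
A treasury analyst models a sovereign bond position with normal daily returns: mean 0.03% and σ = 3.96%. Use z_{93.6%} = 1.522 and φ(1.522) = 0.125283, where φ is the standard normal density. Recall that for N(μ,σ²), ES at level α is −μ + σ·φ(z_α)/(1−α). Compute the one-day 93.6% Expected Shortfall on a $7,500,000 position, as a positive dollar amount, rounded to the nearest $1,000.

$579,000

Tail multiplier: φ(z)/(1−α) = 0.125283 / 0.064 = 1.958.
ES = −(0.03%) + 3.96% × 1.958 = 7.724%.
On $7,500,000: 0.07724 × $7,500,000 = $579,300.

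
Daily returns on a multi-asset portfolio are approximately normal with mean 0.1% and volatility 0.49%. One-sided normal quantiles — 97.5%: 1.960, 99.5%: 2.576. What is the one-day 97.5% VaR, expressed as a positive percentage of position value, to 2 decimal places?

VaR = −μ + z·σ = −(0.1%) + 1.960 × 0.49% = 0.860%.

0.86%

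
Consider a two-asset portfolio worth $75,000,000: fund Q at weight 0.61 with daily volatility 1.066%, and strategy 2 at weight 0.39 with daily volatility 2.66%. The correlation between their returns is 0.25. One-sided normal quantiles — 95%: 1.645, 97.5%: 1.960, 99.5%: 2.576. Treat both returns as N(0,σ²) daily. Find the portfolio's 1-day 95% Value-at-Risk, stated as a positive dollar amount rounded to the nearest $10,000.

$1,670,000

σ_p² = 0.61²·1.066² + 0.39²·2.66² + 2·0.25·0.61·0.39·1.066·2.66 = 1.8363 (%²).
σ_p = √1.8363 = 1.355%.
VaR = 1.645 × 1.355% = 2.229%; on $75,000,000 that is $1,671,750.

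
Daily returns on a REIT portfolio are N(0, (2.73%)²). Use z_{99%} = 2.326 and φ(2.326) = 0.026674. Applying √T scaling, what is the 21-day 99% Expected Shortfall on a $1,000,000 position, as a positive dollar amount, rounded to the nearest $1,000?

σ_{21d} = 2.73% × √21 = 12.510%.
ES multiplier = φ(z)/(1−α) = 0.026674/0.01 = 2.667.
ES = 12.510% × 2.667 = 33.364%; on $1,000,000: $333,640.

$334,000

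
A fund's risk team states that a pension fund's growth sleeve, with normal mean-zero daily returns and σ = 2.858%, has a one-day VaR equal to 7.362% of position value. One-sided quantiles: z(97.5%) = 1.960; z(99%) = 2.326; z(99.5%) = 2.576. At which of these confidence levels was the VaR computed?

Implied z = VaR/σ = 7.362 / 2.858 = 2.576.
This matches z(99.5%) = 2.576.

99.5%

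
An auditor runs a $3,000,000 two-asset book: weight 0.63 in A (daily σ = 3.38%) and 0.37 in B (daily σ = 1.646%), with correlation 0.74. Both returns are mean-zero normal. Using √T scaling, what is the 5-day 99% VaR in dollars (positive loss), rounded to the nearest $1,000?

$408,000

σ_p = √(0.63²·3.38² + 0.37²·1.646² + 2·0.74·0.63·0.37·3.38·1.646) = 2.612%.
σ_{5d} = 2.612% × √5 = 5.841%.
z(99%) = 2.326.
VaR = 2.326 × 5.841% = 13.586%; on $3,000,000 that is $407,580.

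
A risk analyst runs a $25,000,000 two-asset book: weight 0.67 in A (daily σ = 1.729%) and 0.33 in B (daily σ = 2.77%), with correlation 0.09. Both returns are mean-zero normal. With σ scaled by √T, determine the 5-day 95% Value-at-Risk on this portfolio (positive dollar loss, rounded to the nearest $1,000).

$1,415,000

σ_p = √(0.67²·1.729² + 0.33²·2.77² + 2·0.09·0.67·0.33·1.729·2.77) = 1.539%.
σ_{5d} = 1.539% × √5 = 3.441%.
z(95%) = 1.645.
VaR = 1.645 × 3.441% = 5.660%; on $25,000,000 that is $1,415,000.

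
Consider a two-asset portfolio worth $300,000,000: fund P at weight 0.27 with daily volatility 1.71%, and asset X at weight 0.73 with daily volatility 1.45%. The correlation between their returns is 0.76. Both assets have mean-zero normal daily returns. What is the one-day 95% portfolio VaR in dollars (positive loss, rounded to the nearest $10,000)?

σ_p² = 0.27²·1.71² + 0.73²·1.45² + 2·0.76·0.27·0.73·1.71·1.45 = 2.0764 (%²).
σ_p = √2.0764 = 1.441%.
At 95%, z = 1.645.
VaR = 1.645 × 1.441% = 2.370%; on $300,000,000 that is $7,110,000.

$7,110,000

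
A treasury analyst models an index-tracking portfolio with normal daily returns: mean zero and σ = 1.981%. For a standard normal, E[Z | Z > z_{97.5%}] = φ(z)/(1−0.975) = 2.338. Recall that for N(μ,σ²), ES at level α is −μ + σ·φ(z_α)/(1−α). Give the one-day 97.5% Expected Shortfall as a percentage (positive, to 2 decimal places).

4.63%

ES = 1.981% × 2.338 = 4.632%.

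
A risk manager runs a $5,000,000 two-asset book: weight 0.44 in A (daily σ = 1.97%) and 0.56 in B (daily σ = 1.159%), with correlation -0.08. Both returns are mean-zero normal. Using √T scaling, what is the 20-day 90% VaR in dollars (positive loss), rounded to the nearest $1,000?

$298,000

σ_p = √(0.44²·1.97² + 0.56²·1.159² + 2·-0.08·0.44·0.56·1.97·1.159) = 1.040%.
σ_{20d} = 1.040% × √20 = 4.651%.
z(90%) = 1.282.
VaR = 1.282 × 4.651% = 5.963%; on $5,000,000 that is $298,150.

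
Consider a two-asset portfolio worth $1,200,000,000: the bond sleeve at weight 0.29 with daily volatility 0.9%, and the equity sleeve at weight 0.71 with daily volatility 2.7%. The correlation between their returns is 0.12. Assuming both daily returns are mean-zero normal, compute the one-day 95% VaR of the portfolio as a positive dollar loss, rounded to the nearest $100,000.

$38,800,000

σ_p² = 0.29²·0.9² + 0.71²·2.7² + 2·0.12·0.29·0.71·0.9·2.7 = 3.8631 (%²).
σ_p = √3.8631 = 1.965%.
At 95%, z = 1.645.
VaR = 1.645 × 1.965% = 3.232%; on $1,200,000,000 that is $38,784,000.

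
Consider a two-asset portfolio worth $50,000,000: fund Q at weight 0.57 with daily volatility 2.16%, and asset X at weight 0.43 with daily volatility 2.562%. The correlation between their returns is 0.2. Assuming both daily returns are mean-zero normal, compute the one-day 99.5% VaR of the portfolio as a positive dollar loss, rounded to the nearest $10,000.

σ_p² = 0.57²·2.16² + 0.43²·2.562² + 2·0.2·0.57·0.43·2.16·2.562 = 3.2721 (%²).
σ_p = √3.2721 = 1.809%.
At 99.5%, z = 2.576.
VaR = 2.576 × 1.809% = 4.660%; on $50,000,000 that is $2,330,000.

$2,330,000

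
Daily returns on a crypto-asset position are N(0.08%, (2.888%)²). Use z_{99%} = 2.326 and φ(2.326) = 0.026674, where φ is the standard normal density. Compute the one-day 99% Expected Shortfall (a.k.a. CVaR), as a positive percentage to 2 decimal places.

Tail multiplier: φ(z)/(1−α) = 0.026674 / 0.01 = 2.667.
ES = −(0.08%) + 2.888% × 2.667 = 7.622%.

7.62%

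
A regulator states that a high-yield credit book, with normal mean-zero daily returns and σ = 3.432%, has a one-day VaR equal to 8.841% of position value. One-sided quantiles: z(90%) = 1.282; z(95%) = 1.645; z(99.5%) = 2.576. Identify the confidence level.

99.5%

Implied z = VaR/σ = 8.841 / 3.432 = 2.576.
This matches z(99.5%) = 2.576.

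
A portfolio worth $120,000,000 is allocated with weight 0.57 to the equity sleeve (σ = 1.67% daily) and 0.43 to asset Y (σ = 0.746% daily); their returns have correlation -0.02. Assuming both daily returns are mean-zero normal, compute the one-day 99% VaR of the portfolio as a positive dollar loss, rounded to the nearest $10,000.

$2,790,000

σ_p² = 0.57²·1.67² + 0.43²·0.746² + 2·-0.02·0.57·0.43·1.67·0.746 = 0.9968 (%²).
σ_p = √0.9968 = 0.998%.
At 99%, z = 2.326.
VaR = 2.326 × 0.998% = 2.321%; on $120,000,000 that is $2,785,200.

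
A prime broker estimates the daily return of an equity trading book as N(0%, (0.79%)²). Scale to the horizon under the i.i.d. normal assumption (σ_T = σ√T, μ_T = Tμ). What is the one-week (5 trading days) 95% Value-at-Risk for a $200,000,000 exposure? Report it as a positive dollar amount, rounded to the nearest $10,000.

At 95%, z = 1.645.
σ_{5d} = 0.79% × √5 = 1.766%.
VaR = 1.645 × 1.766% = 2.905%.
On $200,000,000: 0.02905 × $200,000,000 = $5,810,000.

$5,810,000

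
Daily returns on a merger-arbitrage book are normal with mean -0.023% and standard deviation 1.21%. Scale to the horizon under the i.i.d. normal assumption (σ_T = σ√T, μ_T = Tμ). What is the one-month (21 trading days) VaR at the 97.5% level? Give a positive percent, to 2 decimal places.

11.35%

At 97.5%, z = 1.960.
σ_{21d} = 1.21% × √21 = 5.545%; μ_{21d} = 21 × -0.023% = -0.483%.
VaR = −(-0.483%) + 1.960 × 5.545% = 11.351%.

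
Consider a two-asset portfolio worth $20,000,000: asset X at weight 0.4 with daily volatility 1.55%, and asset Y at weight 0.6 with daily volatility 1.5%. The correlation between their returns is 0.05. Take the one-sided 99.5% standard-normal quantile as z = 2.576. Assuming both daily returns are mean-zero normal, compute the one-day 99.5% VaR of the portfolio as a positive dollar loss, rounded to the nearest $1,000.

σ_p² = 0.4²·1.55² + 0.6²·1.5² + 2·0.05·0.4·0.6·1.55·1.5 = 1.2502 (%²).
σ_p = √1.2502 = 1.118%.
VaR = 2.576 × 1.118% = 2.880%; on $20,000,000 that is $576,000.

$576,000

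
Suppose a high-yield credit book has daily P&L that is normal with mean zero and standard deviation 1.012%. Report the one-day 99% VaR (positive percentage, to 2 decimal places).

2.35%

At 99% one-sided, z = 2.326.
VaR = z·σ = 2.326 × 1.012% = 2.354%.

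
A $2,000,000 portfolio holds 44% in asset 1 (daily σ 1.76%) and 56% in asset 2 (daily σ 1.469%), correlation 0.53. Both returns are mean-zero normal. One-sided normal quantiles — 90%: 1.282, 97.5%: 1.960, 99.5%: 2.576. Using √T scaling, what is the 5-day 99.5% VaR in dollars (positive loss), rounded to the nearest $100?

σ_p = √(0.44²·1.76² + 0.56²·1.469² + 2·0.53·0.44·0.56·1.76·1.469) = 1.397%.
σ_{5d} = 1.397% × √5 = 3.124%.
VaR = 2.576 × 3.124% = 8.047%; on $2,000,000 that is $160,940.

$160,900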